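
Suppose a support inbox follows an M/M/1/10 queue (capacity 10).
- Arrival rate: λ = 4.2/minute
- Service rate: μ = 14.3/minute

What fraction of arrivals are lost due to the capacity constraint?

ρ = λ/μ = 4.2/14.3 = 0.29371
P₀ = (1-ρ)/(1-ρ^(K+1)) = (1-0.29371)/(1-0.29371^11) = 0.7063/1.0000 = 0.7063
P_K = P₀×ρ^K = 0.7063 × 0.29371^10 = 0.7063 × 0.000004777 = 0.000003374
Blocking probability = 0.0003374%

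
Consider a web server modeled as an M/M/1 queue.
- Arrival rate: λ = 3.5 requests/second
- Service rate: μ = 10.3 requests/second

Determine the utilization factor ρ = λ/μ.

Server utilization: ρ = λ/μ
ρ = 3.5/10.3 = 0.3398
The server is busy 33.98% of the time.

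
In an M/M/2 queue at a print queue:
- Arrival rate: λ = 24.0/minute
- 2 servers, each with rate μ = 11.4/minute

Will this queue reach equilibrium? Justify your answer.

Stability requires ρ = λ/(cμ) < 1
ρ = 24.0/(2 × 11.4) = 24.0/22.80 = 1.0526
Since 1.0526 ≥ 1, the system is UNSTABLE.
Need c > λ/μ = 24.0/11.4 = 2.11.
Minimum servers needed: c = 3.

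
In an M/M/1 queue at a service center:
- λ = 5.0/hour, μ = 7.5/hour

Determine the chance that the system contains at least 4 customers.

ρ = λ/μ = 5.0/7.5 = 0.66667
P(N ≥ n) = ρⁿ
P(N ≥ 4) = 0.66667^4
P(N ≥ 4) = 0.1975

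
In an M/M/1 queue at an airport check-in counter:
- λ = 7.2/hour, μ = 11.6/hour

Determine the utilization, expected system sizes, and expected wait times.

Step 1: ρ = λ/μ = 7.2/11.6 = 0.6207
Step 2: L = λ/(μ-λ) = 7.2/4.40 = 1.6364
Step 3: Lq = λ²/(μ(μ-λ)) = 51.84/(11.6×4.40) = 1.0157
Step 4: W = 1/(μ-λ) = 1/4.40 = 0.227273
Step 5: Wq = λ/(μ(μ-λ)) = 7.2/(11.6×4.40) = 0.1411
Step 6: P(0) = 1-ρ = 0.3793
Verify: L = λW = 7.2×0.227273 = 1.6364 ✔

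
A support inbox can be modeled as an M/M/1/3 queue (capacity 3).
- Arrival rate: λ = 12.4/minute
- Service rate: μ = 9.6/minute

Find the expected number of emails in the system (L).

ρ = λ/μ = 12.4/9.6 = 1.29167
P₀ = (1-ρ)/(1-ρ^(K+1)) = (1-1.29167)/(1-1.29167^4) = -0.2917/-1.7836 = 0.1635
P_K = P₀×ρ^K = 0.16353 × 1.29167^3 = 0.16353 × 2.1550 = 0.3524
L = ρ[1 - (K+1)ρ^K + Kρ^(K+1)] / [(1-ρ)(1-ρ^(K+1))]
L = 1.29167 × (1 - 4×2.15504 + 3×2.78360) / ((1 - 1.29167) × (1 - 2.78360)) = 1.8141 emails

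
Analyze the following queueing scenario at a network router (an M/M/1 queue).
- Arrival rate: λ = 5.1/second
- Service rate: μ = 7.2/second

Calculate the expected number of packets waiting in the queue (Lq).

ρ = λ/μ = 5.1/7.2 = 0.7083
For M/M/1: Lq = λ²/(μ(μ-λ))
Lq = 26.01/(7.2 × 2.10)
Lq = 1.7202 packets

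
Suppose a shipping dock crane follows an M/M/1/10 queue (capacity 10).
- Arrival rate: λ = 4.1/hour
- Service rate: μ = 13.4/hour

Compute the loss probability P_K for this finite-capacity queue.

ρ = λ/μ = 4.1/13.4 = 0.30597
P₀ = (1-ρ)/(1-ρ^(K+1)) = (1-0.30597)/(1-0.30597^11) = 0.6940/1.0000 = 0.6940
P_K = P₀×ρ^K = 0.6940 × 0.30597^10 = 0.6940 × 0.000007191 = 0.000004991
Blocking probability = 0.0004991%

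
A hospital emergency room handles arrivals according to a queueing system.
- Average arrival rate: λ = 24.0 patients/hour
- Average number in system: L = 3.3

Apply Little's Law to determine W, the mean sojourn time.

Little's Law: L = λW, so W = L/λ
W = 3.3/24.0 = 0.1375 hours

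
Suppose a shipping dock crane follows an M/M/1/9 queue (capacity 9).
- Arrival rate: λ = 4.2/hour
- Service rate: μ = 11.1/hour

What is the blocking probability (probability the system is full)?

ρ = λ/μ = 4.2/11.1 = 0.37838
P₀ = (1-ρ)/(1-ρ^(K+1)) = (1-0.37838)/(1-0.37838^10) = 0.6216/0.9999 = 0.6217
P_K = P₀×ρ^K = 0.62166 × 0.37838^9 = 0.62166 × 0.00015898 = 0.00009883
Blocking probability = 0.009883%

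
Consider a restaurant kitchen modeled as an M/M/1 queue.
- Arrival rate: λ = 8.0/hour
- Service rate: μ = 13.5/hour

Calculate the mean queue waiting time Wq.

First, compute utilization: ρ = λ/μ = 8.0/13.5 = 0.5926
For M/M/1: Wq = λ/(μ(μ-λ))
Wq = 8.0/(13.5 × (13.5-8.0))
Wq = 8.0/(13.5 × 5.50)
Wq = 0.1077 hours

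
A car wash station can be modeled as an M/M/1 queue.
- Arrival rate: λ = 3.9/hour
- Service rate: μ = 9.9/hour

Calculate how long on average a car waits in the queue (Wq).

First, compute utilization: ρ = λ/μ = 3.9/9.9 = 0.3939
For M/M/1: Wq = λ/(μ(μ-λ))
Wq = 3.9/(9.9 × (9.9-3.9))
Wq = 3.9/(9.9 × 6.00)
Wq = 0.06566 hours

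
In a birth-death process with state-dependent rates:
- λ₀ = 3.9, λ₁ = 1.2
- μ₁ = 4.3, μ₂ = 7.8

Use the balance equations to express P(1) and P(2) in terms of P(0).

Balance equations:
State 0: λ₀P₀ = μ₁P₁ → P₁ = (λ₀/μ₁)P₀ = (3.9/4.3)P₀ = 0.9070P₀
State 1: P₂ = (λ₀λ₁)/(μ₁μ₂)P₀ = (3.9×1.2)/(4.3×7.8)P₀ = 0.1395P₀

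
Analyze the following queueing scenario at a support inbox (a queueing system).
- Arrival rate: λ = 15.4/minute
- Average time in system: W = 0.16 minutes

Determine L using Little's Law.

Little's Law: L = λW
L = 15.4 × 0.16 = 2.4640 emails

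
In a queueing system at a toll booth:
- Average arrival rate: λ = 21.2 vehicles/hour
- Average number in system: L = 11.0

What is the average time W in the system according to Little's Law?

Little's Law: L = λW, so W = L/λ
W = 11.0/21.2 = 0.5189 hours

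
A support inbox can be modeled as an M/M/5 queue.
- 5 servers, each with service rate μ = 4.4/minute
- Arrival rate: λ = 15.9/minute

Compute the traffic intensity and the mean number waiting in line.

Traffic intensity: ρ = λ/(cμ) = 15.9/(5×4.4) = 0.7227
Since ρ = 0.7227 < 1, system is stable.
Offered load a = λ/μ = cρ = 15.9/4.4 = 3.6136
P₀ = [ Σₙ₌₀^4 aⁿ/n! + a^5/(5!(1-ρ)) ]⁻¹
Σ = a^0/0! + a^1/1! + a^2/2! + a^3/3! + a^4/4! = 1.00000 + 3.61364 + 6.52918 + 7.86470 + 7.10504 = 26.1126
a^5/(5!(1-ρ)) = 616.2008/(120 × 0.277273) = 18.5197
P₀ = 1/(26.1126 + 18.5197) = 0.02241
Lq = P₀·a^5·ρ / (5!(1-ρ)²) = 0.022405 × 616.2008 × 0.72273 / (120 × 0.076880) = 1.0816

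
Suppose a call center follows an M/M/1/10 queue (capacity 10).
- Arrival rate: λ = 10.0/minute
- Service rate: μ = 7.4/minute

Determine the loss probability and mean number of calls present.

ρ = λ/μ = 10.0/7.4 = 1.35135
P₀ = (1-ρ)/(1-ρ^(K+1)) = (1-1.35135)/(1-1.35135^11) = -0.3514/-26.4439 = 0.01329
P_K = P₀×ρ^K = 0.013287 × 1.35135^10 = 0.013287 × 20.3085 = 0.2698
Blocking probability P_10 = 0.2698 (26.98%)
L = ρ[1 - (K+1)ρ^K + Kρ^(K+1)] / [(1-ρ)(1-ρ^(K+1))]
L = 1.35135 × (1 - 11×20.3085 + 10×27.4439) / ((1 - 1.35135) × (1 - 27.4439)) = 7.5698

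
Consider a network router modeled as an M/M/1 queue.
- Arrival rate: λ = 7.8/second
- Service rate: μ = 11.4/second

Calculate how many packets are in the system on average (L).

ρ = λ/μ = 7.8/11.4 = 0.6842
For M/M/1: L = λ/(μ-λ)
L = 7.8/(11.4-7.8) = 7.8/3.60
L = 2.1667 packets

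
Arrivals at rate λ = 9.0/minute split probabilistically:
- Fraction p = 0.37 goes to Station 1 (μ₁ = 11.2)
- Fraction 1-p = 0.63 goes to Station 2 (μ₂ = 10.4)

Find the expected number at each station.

Effective rates: λ₁ = 9.0×0.37 = 3.33, λ₂ = 9.0×0.63 = 5.67
Station 1: ρ₁ = 3.33/11.2 = 0.2973, L₁ = ρ₁/(1-ρ₁) = 0.2973/(1-0.2973) = 0.4231
Station 2: ρ₂ = 5.67/10.4 = 0.54519, L₂ = ρ₂/(1-ρ₂) = 0.54519/(1-0.54519) = 1.1987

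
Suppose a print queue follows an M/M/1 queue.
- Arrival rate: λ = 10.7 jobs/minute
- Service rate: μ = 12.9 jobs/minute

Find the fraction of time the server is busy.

Server utilization: ρ = λ/μ
ρ = 10.7/12.9 = 0.8295
The server is busy 82.95% of the time.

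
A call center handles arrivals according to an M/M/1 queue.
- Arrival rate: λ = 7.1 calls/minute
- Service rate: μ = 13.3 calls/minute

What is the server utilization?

Server utilization: ρ = λ/μ
ρ = 7.1/13.3 = 0.5338
The server is busy 53.38% of the time.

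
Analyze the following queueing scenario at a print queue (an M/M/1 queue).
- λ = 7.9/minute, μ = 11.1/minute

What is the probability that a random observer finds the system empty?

ρ = λ/μ = 7.9/11.1 = 0.7117
P(0) = 1 - ρ = 1 - 0.7117 = 0.2883
The server is idle 28.83% of the time.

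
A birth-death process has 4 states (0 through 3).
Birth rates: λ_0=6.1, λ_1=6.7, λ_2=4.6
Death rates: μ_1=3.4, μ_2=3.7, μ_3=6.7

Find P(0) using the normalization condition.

Ratios P(n)/P(0) = (λ₀···λₙ₋₁)/(μ₁···μₙ):
P(1)/P(0) = (6.1)/(3.4) = 1.7941
P(2)/P(0) = (6.1×6.7)/(3.4×3.7) = 3.2488
P(3)/P(0) = (6.1×6.7×4.6)/(3.4×3.7×6.7) = 2.2305

Normalization: ∑ P(n) = 1
P(0) × (1.0000 + 1.7941 + 3.2488 + 2.2305) = 1
P(0) × 8.2734 = 1
P(0) = 1/8.2734 = 0.1209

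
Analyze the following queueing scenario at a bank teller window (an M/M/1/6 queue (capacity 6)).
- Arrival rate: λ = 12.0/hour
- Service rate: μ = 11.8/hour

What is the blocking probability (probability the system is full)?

ρ = λ/μ = 12.0/11.8 = 1.01695
P₀ = (1-ρ)/(1-ρ^(K+1)) = (1-1.01695)/(1-1.01695^7) = -0.016950/-0.12486 = 0.1358
P_K = P₀×ρ^K = 0.1358 × 1.01695^6 = 0.1358 × 1.1061 = 0.1502
Blocking probability = 15.02%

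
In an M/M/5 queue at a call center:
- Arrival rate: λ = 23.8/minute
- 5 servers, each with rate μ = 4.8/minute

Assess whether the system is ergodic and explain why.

Stability requires ρ = λ/(cμ) < 1
ρ = 23.8/(5 × 4.8) = 23.8/24.00 = 0.9917
Since 0.9917 < 1, the system is STABLE.
The servers are busy 99.17% of the time.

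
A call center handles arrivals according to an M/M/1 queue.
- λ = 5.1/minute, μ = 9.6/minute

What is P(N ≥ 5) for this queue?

ρ = λ/μ = 5.1/9.6 = 0.53125
P(N ≥ n) = ρⁿ
P(N ≥ 5) = 0.53125^5
P(N ≥ 5) = 0.04232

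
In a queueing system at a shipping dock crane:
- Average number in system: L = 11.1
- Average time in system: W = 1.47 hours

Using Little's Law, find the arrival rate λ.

Little's Law: L = λW, so λ = L/W
λ = 11.1/1.47 = 7.5510 containers/hour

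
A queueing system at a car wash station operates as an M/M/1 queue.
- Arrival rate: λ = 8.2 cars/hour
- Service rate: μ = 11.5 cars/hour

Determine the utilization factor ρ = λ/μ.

Server utilization: ρ = λ/μ
ρ = 8.2/11.5 = 0.7130
The server is busy 71.30% of the time.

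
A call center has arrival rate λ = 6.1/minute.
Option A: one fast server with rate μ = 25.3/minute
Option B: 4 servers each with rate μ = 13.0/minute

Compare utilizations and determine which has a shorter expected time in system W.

Option A: single server μ = 25.3 (M/M/1)
  ρ_A = 6.1/25.3 = 0.2411
  W_A = 1/(μ-λ) = 1/(25.3-6.1) = 1/19.20 = 0.05208

Option B: 4 servers μ = 13.0 (M/M/4)
  ρ_B = λ/(cμ) = 6.1/(4×13.0) = 0.1173
  Offered load a = λ/μ = cρ = 6.1/13.0 = 0.4692
  P₀ = [ Σₙ₌₀^3 aⁿ/n! + a^4/(4!(1-ρ)) ]⁻¹
  Σ = a^0/0! + a^1/1! + a^2/2! + a^3/3! = 1.0000 + 0.4692 + 0.1101 + 0.01722 = 1.5965
  a^4/(4!(1-ρ)) = 0.04848/(24 × 0.8827) = 0.002288
  P₀ = 1/(1.5965 + 0.002288) = 0.6255
  Lq = P₀·a^4·ρ / (4!(1-ρ)²) = 0.6255 × 0.04848 × 0.1173 / (24 × 0.7791) = 0.0001902
  Wq_B = Lq/λ = 0.0001902/6.1 = 0.00003118
  W_B = Wq_B + 1/μ = 0.00003118 + 0.07692 = 0.07695

Since W_A = 0.05208 < W_B = 0.07695, Option A (single fast server) has the shorter time in system.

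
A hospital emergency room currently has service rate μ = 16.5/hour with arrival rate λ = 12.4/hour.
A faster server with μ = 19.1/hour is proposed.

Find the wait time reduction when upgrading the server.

System 1: ρ₁ = 12.4/16.5 = 0.7515, W₁ = 1/(16.5-12.4) = 0.24390
System 2: ρ₂ = 12.4/19.1 = 0.6492, W₂ = 1/(19.1-12.4) = 0.14925
Improvement: (W₁-W₂)/W₁ = (0.24390-0.14925)/0.24390 = 38.81%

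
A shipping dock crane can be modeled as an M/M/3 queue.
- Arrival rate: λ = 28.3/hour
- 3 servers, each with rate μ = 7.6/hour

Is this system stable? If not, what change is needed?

Stability requires ρ = λ/(cμ) < 1
ρ = 28.3/(3 × 7.6) = 28.3/22.80 = 1.2412
Since 1.2412 ≥ 1, the system is UNSTABLE.
Need c > λ/μ = 28.3/7.6 = 3.72.
Minimum servers needed: c = 4.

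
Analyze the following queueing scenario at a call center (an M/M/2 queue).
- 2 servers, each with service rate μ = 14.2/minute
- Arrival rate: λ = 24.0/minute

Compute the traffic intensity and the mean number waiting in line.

Traffic intensity: ρ = λ/(cμ) = 24.0/(2×14.2) = 0.8451
Since ρ = 0.8451 < 1, system is stable.
Offered load a = λ/μ = cρ = 24.0/14.2 = 1.6901
P₀ = [ Σₙ₌₀^1 aⁿ/n! + a^2/(2!(1-ρ)) ]⁻¹
Σ = a^0/0! + a^1/1! = 1.0000 + 1.6901 = 2.6901
a^2/(2!(1-ρ)) = 2.8566/(2 × 0.15493) = 9.2190
P₀ = 1/(2.6901 + 9.2190) = 0.08397
Lq = P₀·a^2·ρ / (2!(1-ρ)²) = 0.0839695 × 2.85658 × 0.845070 / (2 × 0.0240032) = 4.2224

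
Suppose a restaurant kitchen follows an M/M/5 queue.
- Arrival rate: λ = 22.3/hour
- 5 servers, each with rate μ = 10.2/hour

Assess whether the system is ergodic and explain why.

Stability requires ρ = λ/(cμ) < 1
ρ = 22.3/(5 × 10.2) = 22.3/51.00 = 0.4373
Since 0.4373 < 1, the system is STABLE.
The servers are busy 43.73% of the time.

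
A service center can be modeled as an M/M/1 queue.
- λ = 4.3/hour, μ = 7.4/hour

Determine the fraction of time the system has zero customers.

ρ = λ/μ = 4.3/7.4 = 0.5811
P(0) = 1 - ρ = 1 - 0.5811 = 0.4189
The server is idle 41.89% of the time.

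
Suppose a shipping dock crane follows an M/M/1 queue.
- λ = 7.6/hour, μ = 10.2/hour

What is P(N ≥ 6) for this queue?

ρ = λ/μ = 7.6/10.2 = 0.7451
P(N ≥ n) = ρⁿ
P(N ≥ 6) = 0.7451^6
P(N ≥ 6) = 0.1711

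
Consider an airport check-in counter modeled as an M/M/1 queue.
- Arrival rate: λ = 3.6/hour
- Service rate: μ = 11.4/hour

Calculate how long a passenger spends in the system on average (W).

First, compute utilization: ρ = λ/μ = 3.6/11.4 = 0.3158
For M/M/1: W = 1/(μ-λ)
W = 1/(11.4-3.6) = 1/7.80
W = 0.1282 hours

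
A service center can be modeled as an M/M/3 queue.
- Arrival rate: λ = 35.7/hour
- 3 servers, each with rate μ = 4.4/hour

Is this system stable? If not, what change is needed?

Stability requires ρ = λ/(cμ) < 1
ρ = 35.7/(3 × 4.4) = 35.7/13.20 = 2.7045
Since 2.7045 ≥ 1, the system is UNSTABLE.
Need c > λ/μ = 35.7/4.4 = 8.11.
Minimum servers needed: c = 9.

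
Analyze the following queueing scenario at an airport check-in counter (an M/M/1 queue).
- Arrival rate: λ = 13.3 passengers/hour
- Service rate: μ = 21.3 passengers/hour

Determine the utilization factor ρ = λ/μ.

Server utilization: ρ = λ/μ
ρ = 13.3/21.3 = 0.6244
The server is busy 62.44% of the time.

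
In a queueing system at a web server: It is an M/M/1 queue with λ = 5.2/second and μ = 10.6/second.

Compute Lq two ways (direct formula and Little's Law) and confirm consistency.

Method 1 (direct): Lq = λ²/(μ(μ-λ)) = 27.04/(10.6 × 5.40) = 0.4724

Method 2 (Little's Law):
W = 1/(μ-λ) = 1/5.40 = 0.18519
Wq = W - 1/μ = 0.18519 - 0.094340 = 0.09085
Lq = λWq = 5.2 × 0.09085 = 0.4724 ✔ (matches Method 1)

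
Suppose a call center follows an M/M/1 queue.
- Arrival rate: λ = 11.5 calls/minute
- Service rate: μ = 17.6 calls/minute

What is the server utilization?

Server utilization: ρ = λ/μ
ρ = 11.5/17.6 = 0.6534
The server is busy 65.34% of the time.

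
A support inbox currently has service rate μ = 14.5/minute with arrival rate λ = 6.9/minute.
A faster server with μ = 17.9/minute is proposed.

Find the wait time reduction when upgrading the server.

System 1: ρ₁ = 6.9/14.5 = 0.4759, W₁ = 1/(14.5-6.9) = 0.13158
System 2: ρ₂ = 6.9/17.9 = 0.3855, W₂ = 1/(17.9-6.9) = 0.090909
Improvement: (W₁-W₂)/W₁ = (0.13158-0.090909)/0.13158 = 30.91%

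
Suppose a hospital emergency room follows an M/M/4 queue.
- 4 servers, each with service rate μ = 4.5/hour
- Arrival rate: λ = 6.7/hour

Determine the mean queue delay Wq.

Traffic intensity: ρ = λ/(cμ) = 6.7/(4×4.5) = 0.3722
Since ρ = 0.3722 < 1, system is stable.
Offered load a = λ/μ = cρ = 6.7/4.5 = 1.4889
P₀ = [ Σₙ₌₀^3 aⁿ/n! + a^4/(4!(1-ρ)) ]⁻¹
Σ = a^0/0! + a^1/1! + a^2/2! + a^3/3! = 1.0000 + 1.4889 + 1.1084 + 0.5501 = 4.1474
a^4/(4!(1-ρ)) = 4.9142/(24 × 0.6278) = 0.3262
P₀ = 1/(4.1474 + 0.3262) = 0.2235
Lq = P₀·a^4·ρ / (4!(1-ρ)²) = 0.22354 × 4.9142 × 0.37222 / (24 × 0.39410) = 0.04323
Wq = Lq/λ = 0.04323/6.7 = 0.006452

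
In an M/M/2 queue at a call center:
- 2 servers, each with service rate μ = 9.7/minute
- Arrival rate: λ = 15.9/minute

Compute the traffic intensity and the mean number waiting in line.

Traffic intensity: ρ = λ/(cμ) = 15.9/(2×9.7) = 0.8196
Since ρ = 0.8196 < 1, system is stable.
Offered load a = λ/μ = cρ = 15.9/9.7 = 1.6392
P₀ = [ Σₙ₌₀^1 aⁿ/n! + a^2/(2!(1-ρ)) ]⁻¹
Σ = a^0/0! + a^1/1! = 1.0000 + 1.6392 = 2.6392
a^2/(2!(1-ρ)) = 2.686896/(2 × 0.1804124) = 7.4465
P₀ = 1/(2.6392 + 7.4465) = 0.09915
Lq = P₀·a^2·ρ / (2!(1-ρ)²) = 0.099150 × 2.6869 × 0.81959 / (2 × 0.032549) = 3.3541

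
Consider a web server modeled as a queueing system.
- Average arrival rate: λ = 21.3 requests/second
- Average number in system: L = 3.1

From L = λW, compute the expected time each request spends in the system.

Little's Law: L = λW, so W = L/λ
W = 3.1/21.3 = 0.1455 seconds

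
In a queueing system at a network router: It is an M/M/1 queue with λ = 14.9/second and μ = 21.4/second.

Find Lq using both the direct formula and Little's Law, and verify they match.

Method 1 (direct): Lq = λ²/(μ(μ-λ)) = 222.01/(21.4 × 6.50) = 1.5960

Method 2 (Little's Law):
W = 1/(μ-λ) = 1/6.50 = 0.153846
Wq = W - 1/μ = 0.153846 - 0.0467290 = 0.107117
Lq = λWq = 14.9 × 0.107117 = 1.5960 ✔ (matches Method 1)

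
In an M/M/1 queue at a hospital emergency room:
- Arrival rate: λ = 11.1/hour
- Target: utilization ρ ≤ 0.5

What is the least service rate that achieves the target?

ρ = λ/μ, so μ = λ/ρ
μ ≥ 11.1/0.5 = 22.2000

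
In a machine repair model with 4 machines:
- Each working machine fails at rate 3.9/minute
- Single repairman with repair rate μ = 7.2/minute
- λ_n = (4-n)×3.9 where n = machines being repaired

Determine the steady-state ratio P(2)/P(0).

P(2)/P(0) = ∏_{i=0}^{2-1} λ_i/μ_{i+1}
= (4-0)×3.9/7.2 × (4-1)×3.9/7.2
= 3.5208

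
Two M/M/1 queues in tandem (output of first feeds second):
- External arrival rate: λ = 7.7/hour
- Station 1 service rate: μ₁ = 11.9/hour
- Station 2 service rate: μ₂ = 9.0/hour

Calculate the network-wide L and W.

By Jackson's theorem, each station behaves as independent M/M/1.
Station 1: ρ₁ = 7.7/11.9 = 0.6471, L₁ = ρ₁/(1-ρ₁) = λ/(μ₁-λ) = 7.7/4.20 = 1.8333
Station 2: ρ₂ = 7.7/9.0 = 0.8556, L₂ = ρ₂/(1-ρ₂) = λ/(μ₂-λ) = 7.7/1.30 = 5.9231
Total: L = L₁ + L₂ = 1.8333 + 5.9231 = 7.7564
W = L/λ = 7.7564/7.7 = 1.0073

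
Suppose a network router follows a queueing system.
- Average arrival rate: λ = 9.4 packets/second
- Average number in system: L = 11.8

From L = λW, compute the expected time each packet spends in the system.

Little's Law: L = λW, so W = L/λ
W = 11.8/9.4 = 1.2553 seconds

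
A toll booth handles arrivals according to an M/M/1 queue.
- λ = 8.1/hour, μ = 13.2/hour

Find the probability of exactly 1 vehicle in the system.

ρ = λ/μ = 8.1/13.2 = 0.6136
P(n) = (1-ρ)ρⁿ
P(1) = (1-0.6136) × 0.6136^1
P(1) = 0.3864 × 0.6136
P(1) = 0.2371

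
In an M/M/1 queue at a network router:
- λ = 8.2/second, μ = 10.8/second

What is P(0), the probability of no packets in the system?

ρ = λ/μ = 8.2/10.8 = 0.7593
P(0) = 1 - ρ = 1 - 0.7593 = 0.2407
The server is idle 24.07% of the time.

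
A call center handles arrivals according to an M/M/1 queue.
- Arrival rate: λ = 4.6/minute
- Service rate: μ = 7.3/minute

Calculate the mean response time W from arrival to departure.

First, compute utilization: ρ = λ/μ = 4.6/7.3 = 0.6301
For M/M/1: W = 1/(μ-λ)
W = 1/(7.3-4.6) = 1/2.70
W = 0.3704 minutes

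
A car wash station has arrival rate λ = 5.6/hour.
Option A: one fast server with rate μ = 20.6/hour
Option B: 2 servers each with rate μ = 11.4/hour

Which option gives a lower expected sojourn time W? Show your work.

Option A: single server μ = 20.6 (M/M/1)
  ρ_A = 5.6/20.6 = 0.2718
  W_A = 1/(μ-λ) = 1/(20.6-5.6) = 1/15.00 = 0.06667

Option B: 2 servers μ = 11.4 (M/M/2)
  ρ_B = λ/(cμ) = 5.6/(2×11.4) = 0.2456
  Offered load a = λ/μ = cρ = 5.6/11.4 = 0.4912
  P₀ = [ Σₙ₌₀^1 aⁿ/n! + a^2/(2!(1-ρ)) ]⁻¹
  Σ = a^0/0! + a^1/1! = 1.0000 + 0.4912 = 1.4912
  a^2/(2!(1-ρ)) = 0.2413/(2 × 0.7544) = 0.1599
  P₀ = 1/(1.4912 + 0.15993) = 0.6056
  Lq = P₀·a^2·ρ / (2!(1-ρ)²) = 0.60563 × 0.24131 × 0.24561 / (2 × 0.56910) = 0.03154
  Wq_B = Lq/λ = 0.03154/5.6 = 0.005632
  W_B = Wq_B + 1/μ = 0.005632 + 0.08772 = 0.09335

Since W_A = 0.06667 < W_B = 0.09335, Option A (single fast server) has the shorter time in system.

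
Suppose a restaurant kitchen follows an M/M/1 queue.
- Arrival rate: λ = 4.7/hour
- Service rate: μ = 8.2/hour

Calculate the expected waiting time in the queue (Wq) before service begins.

First, compute utilization: ρ = λ/μ = 4.7/8.2 = 0.5732
For M/M/1: Wq = λ/(μ(μ-λ))
Wq = 4.7/(8.2 × (8.2-4.7))
Wq = 4.7/(8.2 × 3.50)
Wq = 0.1638 hours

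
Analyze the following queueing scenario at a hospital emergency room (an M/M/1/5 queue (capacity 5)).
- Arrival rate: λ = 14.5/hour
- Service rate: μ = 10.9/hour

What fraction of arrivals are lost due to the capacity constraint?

ρ = λ/μ = 14.5/10.9 = 1.33028
P₀ = (1-ρ)/(1-ρ^(K+1)) = (1-1.33028)/(1-1.33028^6) = -0.3303/-4.5419 = 0.07272
P_K = P₀×ρ^K = 0.072719 × 1.33028^5 = 0.072719 × 4.1660 = 0.3029
Blocking probability = 30.29%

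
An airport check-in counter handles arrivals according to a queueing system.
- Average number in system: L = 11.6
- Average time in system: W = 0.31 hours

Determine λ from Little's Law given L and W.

Little's Law: L = λW, so λ = L/W
λ = 11.6/0.31 = 37.4194 passengers/hour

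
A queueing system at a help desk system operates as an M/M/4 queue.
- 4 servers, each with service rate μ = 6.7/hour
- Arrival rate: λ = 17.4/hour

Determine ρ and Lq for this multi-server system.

Traffic intensity: ρ = λ/(cμ) = 17.4/(4×6.7) = 0.6493
Since ρ = 0.6493 < 1, system is stable.
Offered load a = λ/μ = cρ = 17.4/6.7 = 2.5970
P₀ = [ Σₙ₌₀^3 aⁿ/n! + a^4/(4!(1-ρ)) ]⁻¹
Σ = a^0/0! + a^1/1! + a^2/2! + a^3/3! = 1.0000 + 2.5970 + 3.3722 + 2.9193 = 9.8885
a^4/(4!(1-ρ)) = 45.4881/(24 × 0.35075) = 5.4037
P₀ = 1/(9.8885 + 5.4037) = 0.06539
Lq = P₀·a^4·ρ / (4!(1-ρ)²) = 0.065393 × 45.4881 × 0.64925 / (24 × 0.12302) = 0.6541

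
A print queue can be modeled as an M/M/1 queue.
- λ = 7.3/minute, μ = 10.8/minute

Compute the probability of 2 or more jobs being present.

ρ = λ/μ = 7.3/10.8 = 0.67593
P(N ≥ n) = ρⁿ
P(N ≥ 2) = 0.67593^2
P(N ≥ 2) = 0.4569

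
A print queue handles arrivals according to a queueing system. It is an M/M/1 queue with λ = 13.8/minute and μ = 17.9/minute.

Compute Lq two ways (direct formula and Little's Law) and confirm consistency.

Method 1 (direct): Lq = λ²/(μ(μ-λ)) = 190.44/(17.9 × 4.10) = 2.5949

Method 2 (Little's Law):
W = 1/(μ-λ) = 1/4.10 = 0.24390244
Wq = W - 1/μ = 0.24390244 - 0.055865922 = 0.188037
Lq = λWq = 13.8 × 0.188037 = 2.5949 ✔ (matches Method 1)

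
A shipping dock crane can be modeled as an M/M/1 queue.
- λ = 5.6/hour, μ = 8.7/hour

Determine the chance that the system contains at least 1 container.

ρ = λ/μ = 5.6/8.7 = 0.6437
P(N ≥ n) = ρⁿ
P(N ≥ 1) = 0.6437^1
P(N ≥ 1) = 0.6437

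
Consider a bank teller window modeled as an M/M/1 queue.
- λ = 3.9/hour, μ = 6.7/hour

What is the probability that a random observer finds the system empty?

ρ = λ/μ = 3.9/6.7 = 0.5821
P(0) = 1 - ρ = 1 - 0.5821 = 0.4179
The server is idle 41.79% of the time.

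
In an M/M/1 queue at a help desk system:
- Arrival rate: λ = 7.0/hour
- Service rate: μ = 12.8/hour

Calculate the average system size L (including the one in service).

ρ = λ/μ = 7.0/12.8 = 0.5469
For M/M/1: L = λ/(μ-λ)
L = 7.0/(12.8-7.0) = 7.0/5.80
L = 1.2069 tickets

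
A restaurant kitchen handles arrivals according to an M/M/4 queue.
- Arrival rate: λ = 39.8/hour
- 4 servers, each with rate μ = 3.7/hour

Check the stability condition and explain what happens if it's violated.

Stability requires ρ = λ/(cμ) < 1
ρ = 39.8/(4 × 3.7) = 39.8/14.80 = 2.6892
Since 2.6892 ≥ 1, the system is UNSTABLE.
Need c > λ/μ = 39.8/3.7 = 10.76.
Minimum servers needed: c = 11.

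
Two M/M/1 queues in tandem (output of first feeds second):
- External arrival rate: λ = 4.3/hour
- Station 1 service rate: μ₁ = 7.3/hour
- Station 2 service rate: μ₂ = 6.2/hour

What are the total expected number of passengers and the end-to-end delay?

By Jackson's theorem, each station behaves as independent M/M/1.
Station 1: ρ₁ = 4.3/7.3 = 0.5890, L₁ = ρ₁/(1-ρ₁) = λ/(μ₁-λ) = 4.3/3.00 = 1.43333
Station 2: ρ₂ = 4.3/6.2 = 0.6935, L₂ = ρ₂/(1-ρ₂) = λ/(μ₂-λ) = 4.3/1.90 = 2.26316
Total: L = L₁ + L₂ = 1.43333 + 2.26316 = 3.69649
W = L/λ = 3.69649/4.3 = 0.8596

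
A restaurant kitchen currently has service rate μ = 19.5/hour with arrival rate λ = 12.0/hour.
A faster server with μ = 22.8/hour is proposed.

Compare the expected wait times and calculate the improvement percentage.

System 1: ρ₁ = 12.0/19.5 = 0.6154, W₁ = 1/(19.5-12.0) = 0.133333
System 2: ρ₂ = 12.0/22.8 = 0.5263, W₂ = 1/(22.8-12.0) = 0.0925926
Improvement: (W₁-W₂)/W₁ = (0.133333-0.0925926)/0.133333 = 30.56%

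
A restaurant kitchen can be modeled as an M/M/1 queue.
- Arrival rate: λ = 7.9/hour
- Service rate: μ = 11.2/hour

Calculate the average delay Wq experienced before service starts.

First, compute utilization: ρ = λ/μ = 7.9/11.2 = 0.7054
For M/M/1: Wq = λ/(μ(μ-λ))
Wq = 7.9/(11.2 × (11.2-7.9))
Wq = 7.9/(11.2 × 3.30)
Wq = 0.2137 hours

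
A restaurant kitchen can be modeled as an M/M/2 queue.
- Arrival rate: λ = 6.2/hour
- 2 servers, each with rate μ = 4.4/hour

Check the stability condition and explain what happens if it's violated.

Stability requires ρ = λ/(cμ) < 1
ρ = 6.2/(2 × 4.4) = 6.2/8.80 = 0.7045
Since 0.7045 < 1, the system is STABLE.
The servers are busy 70.45% of the time.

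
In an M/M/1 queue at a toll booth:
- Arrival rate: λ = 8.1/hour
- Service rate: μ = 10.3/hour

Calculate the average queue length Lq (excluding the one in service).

ρ = λ/μ = 8.1/10.3 = 0.7864
For M/M/1: Lq = λ²/(μ(μ-λ))
Lq = 65.61/(10.3 × 2.20)
Lq = 2.8954 vehicles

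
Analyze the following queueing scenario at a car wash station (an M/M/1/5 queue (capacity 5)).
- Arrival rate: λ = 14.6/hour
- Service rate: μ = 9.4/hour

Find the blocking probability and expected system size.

ρ = λ/μ = 14.6/9.4 = 1.55319
P₀ = (1-ρ)/(1-ρ^(K+1)) = (1-1.55319)/(1-1.55319^6) = -0.55319/-13.0394 = 0.04242
P_K = P₀×ρ^K = 0.042425 × 1.55319^5 = 0.042425 × 9.0391 = 0.3835
Blocking probability P_5 = 0.3835 (38.35%)
L = ρ[1 - (K+1)ρ^K + Kρ^(K+1)] / [(1-ρ)(1-ρ^(K+1))]
L = 1.55319 × (1 - 6×9.0391 + 5×14.0394) / ((1 - 1.55319) × (1 - 14.0394)) = 3.6524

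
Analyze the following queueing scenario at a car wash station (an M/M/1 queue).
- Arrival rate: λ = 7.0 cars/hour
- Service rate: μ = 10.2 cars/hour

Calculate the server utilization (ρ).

Server utilization: ρ = λ/μ
ρ = 7.0/10.2 = 0.6863
The server is busy 68.63% of the time.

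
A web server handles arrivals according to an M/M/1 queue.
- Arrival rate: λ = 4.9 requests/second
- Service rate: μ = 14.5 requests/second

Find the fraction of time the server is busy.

Server utilization: ρ = λ/μ
ρ = 4.9/14.5 = 0.3379
The server is busy 33.79% of the time.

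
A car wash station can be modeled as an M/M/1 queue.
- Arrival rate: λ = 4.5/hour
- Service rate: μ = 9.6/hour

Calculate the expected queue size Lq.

ρ = λ/μ = 4.5/9.6 = 0.4688
For M/M/1: Lq = λ²/(μ(μ-λ))
Lq = 20.25/(9.6 × 5.10)
Lq = 0.4136 cars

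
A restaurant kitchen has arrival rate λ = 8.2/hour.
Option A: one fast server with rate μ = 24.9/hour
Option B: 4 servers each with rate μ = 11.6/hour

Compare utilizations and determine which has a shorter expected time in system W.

Option A: single server μ = 24.9 (M/M/1)
  ρ_A = 8.2/24.9 = 0.3293
  W_A = 1/(μ-λ) = 1/(24.9-8.2) = 1/16.70 = 0.05988

Option B: 4 servers μ = 11.6 (M/M/4)
  ρ_B = λ/(cμ) = 8.2/(4×11.6) = 0.1767
  Offered load a = λ/μ = cρ = 8.2/11.6 = 0.7069
  P₀ = [ Σₙ₌₀^3 aⁿ/n! + a^4/(4!(1-ρ)) ]⁻¹
  Σ = a^0/0! + a^1/1! + a^2/2! + a^3/3! = 1.0000 + 0.70690 + 0.24985 + 0.058873 = 2.0156
  a^4/(4!(1-ρ)) = 0.2497/(24 × 0.8233) = 0.01264
  P₀ = 1/(2.0156 + 0.01264) = 0.4930
  Lq = P₀·a^4·ρ / (4!(1-ρ)²) = 0.493034 × 0.249703 × 0.176724 / (24 × 0.677783) = 0.001338
  Wq_B = Lq/λ = 0.0013375/8.2 = 0.0001631
  W_B = Wq_B + 1/μ = 0.0001631 + 0.08621 = 0.08637

Since W_A = 0.05988 < W_B = 0.08637, Option A (single fast server) has the shorter time in system.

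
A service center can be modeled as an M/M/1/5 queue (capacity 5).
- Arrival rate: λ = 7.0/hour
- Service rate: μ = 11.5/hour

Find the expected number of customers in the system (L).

ρ = λ/μ = 7.0/11.5 = 0.6087
P₀ = (1-ρ)/(1-ρ^(K+1)) = (1-0.6087)/(1-0.6087^6) = 0.3913/0.9491 = 0.4123
P_K = P₀×ρ^K = 0.4123 × 0.6087^5 = 0.4123 × 0.08356 = 0.03445
L = ρ[1 - (K+1)ρ^K + Kρ^(K+1)] / [(1-ρ)(1-ρ^(K+1))]
L = 0.6087 × (1 - 6×0.083563 + 5×0.050865) / ((1 - 0.6087) × (1 - 0.050865)) = 1.2340 customers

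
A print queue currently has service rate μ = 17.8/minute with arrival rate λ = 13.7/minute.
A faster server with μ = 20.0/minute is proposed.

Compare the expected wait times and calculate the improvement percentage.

System 1: ρ₁ = 13.7/17.8 = 0.7697, W₁ = 1/(17.8-13.7) = 0.24390
System 2: ρ₂ = 13.7/20.0 = 0.6850, W₂ = 1/(20.0-13.7) = 0.15873
Improvement: (W₁-W₂)/W₁ = (0.24390-0.15873)/0.24390 = 34.92%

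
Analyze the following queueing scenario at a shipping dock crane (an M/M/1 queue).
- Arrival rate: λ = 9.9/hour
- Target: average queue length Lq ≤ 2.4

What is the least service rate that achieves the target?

For M/M/1: Lq = λ²/(μ(μ-λ))
Need Lq ≤ 2.4, i.e. μ(μ-λ) ≥ λ²/2.4
μ² - 9.9μ - 98.01/2.4 ≥ 0  →  μ² - 9.9μ - 40.8375 ≥ 0
Quadratic formula (positive root): μ = [λ + √(λ² + 4×40.8375)]/2
Discriminant: 98.01 + 4×40.8375 = 261.3600, √261.3600 = 16.1666
μ ≥ (9.9 + 16.1666)/2 = 13.0333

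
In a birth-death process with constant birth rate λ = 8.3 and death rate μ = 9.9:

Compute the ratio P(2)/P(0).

For constant rates: P(n)/P(0) = (λ/μ)^n
P(2)/P(0) = (8.3/9.9)^2 = 0.8384^2 = 0.7029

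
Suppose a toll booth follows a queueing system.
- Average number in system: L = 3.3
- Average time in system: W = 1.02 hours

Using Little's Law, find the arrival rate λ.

Little's Law: L = λW, so λ = L/W
λ = 3.3/1.02 = 3.2353 vehicles/hour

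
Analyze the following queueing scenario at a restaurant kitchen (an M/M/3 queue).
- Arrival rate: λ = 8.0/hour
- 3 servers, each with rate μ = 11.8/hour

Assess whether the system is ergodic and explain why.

Stability requires ρ = λ/(cμ) < 1
ρ = 8.0/(3 × 11.8) = 8.0/35.40 = 0.2260
Since 0.2260 < 1, the system is STABLE.
The servers are busy 22.60% of the time.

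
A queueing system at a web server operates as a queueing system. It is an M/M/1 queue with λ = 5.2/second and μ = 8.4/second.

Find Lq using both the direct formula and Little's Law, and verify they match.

Method 1 (direct): Lq = λ²/(μ(μ-λ)) = 27.04/(8.4 × 3.20) = 1.0060

Method 2 (Little's Law):
W = 1/(μ-λ) = 1/3.20 = 0.312500
Wq = W - 1/μ = 0.312500 - 0.119048 = 0.193452
Lq = λWq = 5.2 × 0.193452 = 1.0060 ✔ (matches Method 1)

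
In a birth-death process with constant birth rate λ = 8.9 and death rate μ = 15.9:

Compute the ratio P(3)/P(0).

For constant rates: P(n)/P(0) = (λ/μ)^n
P(3)/P(0) = (8.9/15.9)^3 = 0.55975^3 = 0.1754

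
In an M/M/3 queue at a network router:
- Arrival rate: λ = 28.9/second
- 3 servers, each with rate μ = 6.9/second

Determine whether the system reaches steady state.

Stability requires ρ = λ/(cμ) < 1
ρ = 28.9/(3 × 6.9) = 28.9/20.70 = 1.3961
Since 1.3961 ≥ 1, the system is UNSTABLE.
Need c > λ/μ = 28.9/6.9 = 4.19.
Minimum servers needed: c = 5.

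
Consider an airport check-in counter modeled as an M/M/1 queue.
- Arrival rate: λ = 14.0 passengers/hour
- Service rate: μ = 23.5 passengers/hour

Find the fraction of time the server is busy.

Server utilization: ρ = λ/μ
ρ = 14.0/23.5 = 0.5957
The server is busy 59.57% of the time.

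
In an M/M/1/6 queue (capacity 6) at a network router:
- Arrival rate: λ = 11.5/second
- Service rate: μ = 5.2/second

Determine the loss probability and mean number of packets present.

ρ = λ/μ = 11.5/5.2 = 2.21154
P₀ = (1-ρ)/(1-ρ^(K+1)) = (1-2.21154)/(1-2.21154^7) = -1.21154/-257.7400 = 0.004701
P_K = P₀×ρ^K = 0.004701 × 2.21154^6 = 0.004701 × 116.9954 = 0.5500
Blocking probability P_6 = 0.5500 (55.00%)
L = ρ[1 - (K+1)ρ^K + Kρ^(K+1)] / [(1-ρ)(1-ρ^(K+1))]
L = 2.21154 × (1 - 7×116.9954 + 6×258.7400) / ((1 - 2.21154) × (1 - 258.7400)) = 5.2018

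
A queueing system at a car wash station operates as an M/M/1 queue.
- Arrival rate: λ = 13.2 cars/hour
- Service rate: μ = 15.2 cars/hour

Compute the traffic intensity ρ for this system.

Server utilization: ρ = λ/μ
ρ = 13.2/15.2 = 0.8684
The server is busy 86.84% of the time.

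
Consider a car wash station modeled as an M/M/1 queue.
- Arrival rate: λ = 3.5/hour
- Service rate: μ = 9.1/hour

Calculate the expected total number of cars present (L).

ρ = λ/μ = 3.5/9.1 = 0.3846
For M/M/1: L = λ/(μ-λ)
L = 3.5/(9.1-3.5) = 3.5/5.60
L = 0.6250 cars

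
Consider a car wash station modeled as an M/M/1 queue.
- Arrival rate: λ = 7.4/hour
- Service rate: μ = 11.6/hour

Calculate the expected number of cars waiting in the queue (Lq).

ρ = λ/μ = 7.4/11.6 = 0.6379
For M/M/1: Lq = λ²/(μ(μ-λ))
Lq = 54.76/(11.6 × 4.20)
Lq = 1.1240 cars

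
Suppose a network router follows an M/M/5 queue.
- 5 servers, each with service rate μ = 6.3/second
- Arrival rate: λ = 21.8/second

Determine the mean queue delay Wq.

Traffic intensity: ρ = λ/(cμ) = 21.8/(5×6.3) = 0.6921
Since ρ = 0.6921 < 1, system is stable.
Offered load a = λ/μ = cρ = 21.8/6.3 = 3.4603
P₀ = [ Σₙ₌₀^4 aⁿ/n! + a^5/(5!(1-ρ)) ]⁻¹
Σ = a^0/0! + a^1/1! + a^2/2! + a^3/3! + a^4/4! = 1.00000 + 3.46032 + 5.98690 + 6.90552 + 5.97383 = 23.3266
a^5/(5!(1-ρ)) = 496.1120/(120 × 0.307937) = 13.4257
P₀ = 1/(23.3266 + 13.4257) = 0.02721
Lq = P₀·a^5·ρ / (5!(1-ρ)²) = 0.027209 × 496.1120 × 0.69206 / (120 × 0.094825) = 0.8210
Wq = Lq/λ = 0.8210/21.8 = 0.03766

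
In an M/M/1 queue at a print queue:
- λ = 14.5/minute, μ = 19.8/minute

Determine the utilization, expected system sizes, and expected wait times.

Step 1: ρ = λ/μ = 14.5/19.8 = 0.7323
Step 2: L = λ/(μ-λ) = 14.5/5.30 = 2.7358
Step 3: Lq = λ²/(μ(μ-λ)) = 210.25/(19.8×5.30) = 2.0035
Step 4: W = 1/(μ-λ) = 1/5.30 = 0.188679
Step 5: Wq = λ/(μ(μ-λ)) = 14.5/(19.8×5.30) = 0.1382
Step 6: P(0) = 1-ρ = 0.2677
Verify: L = λW = 14.5×0.188679 = 2.7358 ✔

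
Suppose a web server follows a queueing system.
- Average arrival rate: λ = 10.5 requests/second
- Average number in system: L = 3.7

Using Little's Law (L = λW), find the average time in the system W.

Little's Law: L = λW, so W = L/λ
W = 3.7/10.5 = 0.3524 seconds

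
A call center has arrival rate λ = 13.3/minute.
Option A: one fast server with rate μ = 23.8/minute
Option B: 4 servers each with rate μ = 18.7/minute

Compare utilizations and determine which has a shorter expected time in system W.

Option A: single server μ = 23.8 (M/M/1)
  ρ_A = 13.3/23.8 = 0.5588
  W_A = 1/(μ-λ) = 1/(23.8-13.3) = 1/10.50 = 0.09524

Option B: 4 servers μ = 18.7 (M/M/4)
  ρ_B = λ/(cμ) = 13.3/(4×18.7) = 0.1778
  Offered load a = λ/μ = cρ = 13.3/18.7 = 0.7112
  P₀ = [ Σₙ₌₀^3 aⁿ/n! + a^4/(4!(1-ρ)) ]⁻¹
  Σ = a^0/0! + a^1/1! + a^2/2! + a^3/3! = 1.0000 + 0.7112 + 0.2529 + 0.05996 = 2.0241
  a^4/(4!(1-ρ)) = 0.2559/(24 × 0.8222) = 0.01297
  P₀ = 1/(2.0241 + 0.01297) = 0.4909
  Lq = P₀·a^4·ρ / (4!(1-ρ)²) = 0.4909 × 0.2559 × 0.1778 / (24 × 0.6760) = 0.001377
  Wq_B = Lq/λ = 0.001377/13.3 = 0.0001035
  W_B = Wq_B + 1/μ = 0.0001035 + 0.05348 = 0.05358

Since W_B = 0.05358 < W_A = 0.09524, Option B (multiple servers) has the shorter time in system.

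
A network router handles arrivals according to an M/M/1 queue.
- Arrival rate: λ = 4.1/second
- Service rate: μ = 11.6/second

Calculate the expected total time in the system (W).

First, compute utilization: ρ = λ/μ = 4.1/11.6 = 0.3534
For M/M/1: W = 1/(μ-λ)
W = 1/(11.6-4.1) = 1/7.50
W = 0.1333 seconds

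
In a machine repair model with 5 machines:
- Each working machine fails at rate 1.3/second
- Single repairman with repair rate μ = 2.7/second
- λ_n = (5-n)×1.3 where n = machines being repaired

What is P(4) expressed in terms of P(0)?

P(4)/P(0) = ∏_{i=0}^{4-1} λ_i/μ_{i+1}
= (5-0)×1.3/2.7 × (5-1)×1.3/2.7 × (5-2)×1.3/2.7 × (5-3)×1.3/2.7
= 6.4491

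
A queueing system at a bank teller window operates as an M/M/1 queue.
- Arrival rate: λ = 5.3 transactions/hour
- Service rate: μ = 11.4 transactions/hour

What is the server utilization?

Server utilization: ρ = λ/μ
ρ = 5.3/11.4 = 0.4649
The server is busy 46.49% of the time.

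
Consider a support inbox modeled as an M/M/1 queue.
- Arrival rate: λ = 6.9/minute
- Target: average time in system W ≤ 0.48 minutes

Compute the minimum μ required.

For M/M/1: W = 1/(μ-λ)
Need W ≤ 0.48, so 1/(μ-λ) ≤ 0.48
μ - λ ≥ 1/0.48 = 2.0833
μ ≥ 6.9 + 2.0833 = 8.9833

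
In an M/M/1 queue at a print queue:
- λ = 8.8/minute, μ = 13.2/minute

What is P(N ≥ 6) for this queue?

ρ = λ/μ = 8.8/13.2 = 0.66667
P(N ≥ n) = ρⁿ
P(N ≥ 6) = 0.66667^6
P(N ≥ 6) = 0.08779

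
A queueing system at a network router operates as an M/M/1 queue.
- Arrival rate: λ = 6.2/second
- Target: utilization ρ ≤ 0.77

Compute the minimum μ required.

ρ = λ/μ, so μ = λ/ρ
μ ≥ 6.2/0.77 = 8.0519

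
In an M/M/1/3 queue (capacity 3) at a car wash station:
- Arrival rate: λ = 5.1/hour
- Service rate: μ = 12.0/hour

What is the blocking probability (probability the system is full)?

ρ = λ/μ = 5.1/12.0 = 0.4250
P₀ = (1-ρ)/(1-ρ^(K+1)) = (1-0.4250)/(1-0.4250^4) = 0.5750/0.9674 = 0.5944
P_K = P₀×ρ^K = 0.5944 × 0.4250^3 = 0.5944 × 0.07677 = 0.04563
Blocking probability = 4.56%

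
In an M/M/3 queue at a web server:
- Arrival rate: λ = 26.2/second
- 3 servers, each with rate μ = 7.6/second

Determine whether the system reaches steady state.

Stability requires ρ = λ/(cμ) < 1
ρ = 26.2/(3 × 7.6) = 26.2/22.80 = 1.1491
Since 1.1491 ≥ 1, the system is UNSTABLE.
Need c > λ/μ = 26.2/7.6 = 3.45.
Minimum servers needed: c = 4.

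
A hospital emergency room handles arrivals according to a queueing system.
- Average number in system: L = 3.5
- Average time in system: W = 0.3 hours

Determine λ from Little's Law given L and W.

Little's Law: L = λW, so λ = L/W
λ = 3.5/0.3 = 11.6667 patients/hour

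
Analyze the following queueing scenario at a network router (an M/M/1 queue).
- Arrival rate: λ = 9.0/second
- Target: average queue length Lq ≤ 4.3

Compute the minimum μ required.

For M/M/1: Lq = λ²/(μ(μ-λ))
Need Lq ≤ 4.3, i.e. μ(μ-λ) ≥ λ²/4.3
μ² - 9.0μ - 81.00/4.3 ≥ 0  →  μ² - 9.0μ - 18.8372 ≥ 0
Quadratic formula (positive root): μ = [λ + √(λ² + 4×18.8372)]/2
Discriminant: 81.00 + 4×18.8372 = 156.3488, √156.3488 = 12.5040
μ ≥ (9.0 + 12.5040)/2 = 10.7520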